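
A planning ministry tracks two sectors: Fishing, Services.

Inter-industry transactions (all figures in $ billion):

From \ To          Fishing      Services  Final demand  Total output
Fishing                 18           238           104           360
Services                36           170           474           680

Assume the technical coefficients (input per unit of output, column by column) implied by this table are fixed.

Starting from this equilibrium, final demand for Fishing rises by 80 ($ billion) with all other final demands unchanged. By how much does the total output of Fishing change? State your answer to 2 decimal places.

Δx_1 = 88.56

Technical coefficients a_ij = z_ij / X_j:
  a_11 = 18/360 = 0.05, a_21 = 36/360 = 0.10
  a_12 = 238/680 = 0.35, a_22 = 170/680 = 0.25
I − A =
  [   0.95    -0.35]
  [  -0.10     0.75]
det(I−A) = (0.95)(0.75) − (-0.35)(-0.10) = 0.6775
adj(I−A) = [[0.75, 0.35], [0.10, 0.95]]
(I − A)⁻¹ = adj(I−A) / det(I−A) ≈
  [   1.1070     0.5166]
  [   0.1476     1.4022]
Δx = (I − A)⁻¹ Δd with Δd having +80 in the Fishing component and 0 elsewhere.
So Δx_1 = L_11 · (+80), where L_11 = adj(I−A)_11 / det(I−A) = 0.75 / 0.6775.
Δx_1 = 0.75 × (+80) / 0.6775 = 60.00 / 0.6775 ≈ 88.56.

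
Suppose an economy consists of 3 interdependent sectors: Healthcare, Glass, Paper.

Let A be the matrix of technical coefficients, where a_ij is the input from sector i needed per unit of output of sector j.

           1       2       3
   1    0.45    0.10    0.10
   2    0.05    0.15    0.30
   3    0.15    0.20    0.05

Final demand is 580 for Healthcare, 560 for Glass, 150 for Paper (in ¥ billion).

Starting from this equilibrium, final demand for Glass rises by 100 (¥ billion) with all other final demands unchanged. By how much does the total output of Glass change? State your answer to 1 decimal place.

Δx_2 = 130.8

I − A =
  [   0.55    -0.10    -0.10]
  [  -0.05     0.85    -0.30]
  [  -0.15    -0.20     0.95]
Cofactors of I−A, C_ij = (−1)^(i+j)·(minor ij) (rows/columns in the sector order above):
  C_11 = (0.85)(0.95) − (-0.30)(-0.20) = 0.7475
  C_12 = −[(-0.05)(0.95) − (-0.30)(-0.15)] = 0.0925
  C_13 = (-0.05)(-0.20) − (0.85)(-0.15) = 0.1375
  C_21 = −[(-0.10)(0.95) − (-0.10)(-0.20)] = 0.1150
  C_22 = (0.55)(0.95) − (-0.10)(-0.15) = 0.5075
  C_23 = −[(0.55)(-0.20) − (-0.10)(-0.15)] = 0.1250
  C_31 = (-0.10)(-0.30) − (-0.10)(0.85) = 0.1150
  C_32 = −[(0.55)(-0.30) − (-0.10)(-0.05)] = 0.1700
  C_33 = (0.55)(0.85) − (-0.10)(-0.05) = 0.4625
det(I−A) = Σ_j (I−A)_1j·C_1j = (0.55)(0.7475) + (-0.10)(0.0925) + (-0.10)(0.1375) = 0.388125
adj(I−A) = Cᵀ =
  [ 0.7475   0.1150   0.1150]
  [ 0.0925   0.5075   0.1700]
  [ 0.1375   0.1250   0.4625]
(I − A)⁻¹ = adj(I−A) / det(I−A) ≈
  [   1.9259     0.2963     0.2963]
  [   0.2383     1.3076     0.4380]
  [   0.3543     0.3221     1.1916]
Δx = (I − A)⁻¹ Δd with Δd having +100 in the Glass component and 0 elsewhere.
So Δx_2 = L_22 · (+100), where L_22 = adj(I−A)_22 / det(I−A) = 0.5075 / 0.388125.
Δx_2 = 0.5075 × (+100) / 0.388125 = 50.75 / 0.388125 ≈ 130.8.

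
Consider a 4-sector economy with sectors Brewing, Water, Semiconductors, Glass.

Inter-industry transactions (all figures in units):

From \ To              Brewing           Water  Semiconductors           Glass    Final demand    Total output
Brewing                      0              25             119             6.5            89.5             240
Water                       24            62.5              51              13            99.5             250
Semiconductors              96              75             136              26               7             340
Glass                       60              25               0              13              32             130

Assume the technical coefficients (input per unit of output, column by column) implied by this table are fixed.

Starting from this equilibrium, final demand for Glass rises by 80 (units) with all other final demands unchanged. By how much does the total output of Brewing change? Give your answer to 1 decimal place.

Technical coefficients a_ij = z_ij / X_j:
  a_11 = 0/240 = 0.00, a_21 = 24/240 = 0.10, a_31 = 96/240 = 0.40, a_41 = 60/240 = 0.25
  a_12 = 25/250 = 0.10, a_22 = 62.5/250 = 0.25, a_32 = 75/250 = 0.30, a_42 = 25/250 = 0.10
  a_13 = 119/340 = 0.35, a_23 = 51/340 = 0.15, a_33 = 136/340 = 0.40, a_43 = 0/340 = 0.00
  a_14 = 6.5/130 = 0.05, a_24 = 13/130 = 0.10, a_34 = 26/130 = 0.20, a_44 = 13/130 = 0.10
I − A =
  [   1.00    -0.10    -0.35    -0.05]
  [  -0.10     0.75    -0.15    -0.10]
  [  -0.40    -0.30     0.60    -0.20]
  [  -0.25    -0.10     0.00     0.90]
Compute the cofactors C_ij = (−1)^(i+j)·(3×3 minor ij) of I−A; the adjugate is their transpose:
adj(I−A) = Cᵀ =
  [ 0.355500   0.158500   0.247000   0.092250]
  [ 0.130500   0.389000   0.173375   0.089000]
  [ 0.340000   0.329250   0.643625   0.198500]
  [ 0.113250   0.087250   0.087875   0.277500]
det(I−A) = Σ_j (I−A)_1j·C_1j = (1.00)(0.355500) + (-0.10)(0.130500) + (-0.35)(0.340000) + (-0.05)(0.113250) = 0.2177875
(I − A)⁻¹ = adj(I−A) / det(I−A) ≈
  [   1.6323     0.7278     1.1341     0.4236]
  [   0.5992     1.7861     0.7961     0.4087]
  [   1.5612     1.5118     2.9553     0.9114]
  [   0.5200     0.4006     0.4035     1.2742]
Δx = (I − A)⁻¹ Δd with Δd having +80 in the Glass component and 0 elsewhere.
So Δx_1 = L_14 · (+80), where L_14 = adj(I−A)_14 / det(I−A) = 0.092250 / 0.2177875.
Δx_1 = 0.092250 × (+80) / 0.2177875 = 7.38 / 0.2177875 ≈ 33.9.

Δx_1 = 33.9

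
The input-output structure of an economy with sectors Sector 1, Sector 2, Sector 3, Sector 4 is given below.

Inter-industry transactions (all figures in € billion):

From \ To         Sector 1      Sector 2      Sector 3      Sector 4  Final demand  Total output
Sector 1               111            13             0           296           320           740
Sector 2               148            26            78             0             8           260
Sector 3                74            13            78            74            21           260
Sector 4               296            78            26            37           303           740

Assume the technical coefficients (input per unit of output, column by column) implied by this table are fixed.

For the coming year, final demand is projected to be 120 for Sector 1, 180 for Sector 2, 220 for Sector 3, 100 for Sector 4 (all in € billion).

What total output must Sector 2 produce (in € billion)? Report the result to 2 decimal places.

Technical coefficients a_ij = z_ij / X_j:
  a_11 = 111/740 = 0.15, a_21 = 148/740 = 0.20, a_31 = 74/740 = 0.10, a_41 = 296/740 = 0.40
  a_12 = 13/260 = 0.05, a_22 = 26/260 = 0.10, a_32 = 13/260 = 0.05, a_42 = 78/260 = 0.30
  a_13 = 0/260 = 0.00, a_23 = 78/260 = 0.30, a_33 = 78/260 = 0.30, a_43 = 26/260 = 0.10
  a_14 = 296/740 = 0.40, a_24 = 0/740 = 0.00, a_34 = 74/740 = 0.10, a_44 = 37/740 = 0.05
I − A =
  [   0.85    -0.05     0.00    -0.40]
  [  -0.20     0.90    -0.30     0.00]
  [  -0.10    -0.05     0.70    -0.10]
  [  -0.40    -0.30    -0.10     0.95]
Compute the cofactors C_ij = (−1)^(i+j)·(3×3 minor ij) of I−A; the adjugate is their transpose:
adj(I−A) = Cᵀ =
  [ 0.566250   0.118750   0.086250   0.247500]
  [ 0.171500   0.440750   0.202250   0.093500]
  [ 0.137000   0.076625   0.549250   0.115500]
  [ 0.307000   0.197250   0.158000   0.514250]
det(I−A) = Σ_j (I−A)_1j·C_1j = (0.85)(0.566250) + (-0.05)(0.171500) + (0.00)(0.137000) + (-0.40)(0.307000) = 0.3499375
(I − A)⁻¹ = adj(I−A) / det(I−A) ≈
  [   1.6181     0.3393     0.2465     0.7073]
  [   0.4901     1.2595     0.5780     0.2672]
  [   0.3915     0.2190     1.5696     0.3301]
  [   0.8773     0.5637     0.4515     1.4695]
x = (I − A)⁻¹ d = adj(I−A)·d / det(I−A), with det(I−A) = 0.3499375:
  x_1 = (0.566250·120 + 0.118750·180 + 0.086250·220 + 0.247500·100) / 0.3499375 = 133.05 / 0.3499375 ≈ 380.21
  x_2 = (0.171500·120 + 0.440750·180 + 0.202250·220 + 0.093500·100) / 0.3499375 = 153.76 / 0.3499375 ≈ 439.39
  x_3 = (0.137000·120 + 0.076625·180 + 0.549250·220 + 0.115500·100) / 0.3499375 = 162.6175 / 0.3499375 ≈ 464.70
  x_4 = (0.307000·120 + 0.197250·180 + 0.158000·220 + 0.514250·100) / 0.3499375 = 158.53 / 0.3499375 ≈ 453.02

x_2 = 439.39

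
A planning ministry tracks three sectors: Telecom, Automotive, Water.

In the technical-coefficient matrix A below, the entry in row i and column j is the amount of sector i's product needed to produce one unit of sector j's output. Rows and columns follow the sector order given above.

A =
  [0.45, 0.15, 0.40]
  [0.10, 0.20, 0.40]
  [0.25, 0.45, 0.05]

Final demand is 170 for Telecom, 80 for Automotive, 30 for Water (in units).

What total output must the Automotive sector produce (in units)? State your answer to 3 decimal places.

I − A =
  [   0.55    -0.15    -0.40]
  [  -0.10     0.80    -0.40]
  [  -0.25    -0.45     0.95]
Cofactors of I−A, C_ij = (−1)^(i+j)·(minor ij) (rows/columns in the sector order above):
  C_11 = (0.80)(0.95) − (-0.40)(-0.45) = 0.5800
  C_12 = −[(-0.10)(0.95) − (-0.40)(-0.25)] = 0.1950
  C_13 = (-0.10)(-0.45) − (0.80)(-0.25) = 0.2450
  C_21 = −[(-0.15)(0.95) − (-0.40)(-0.45)] = 0.3225
  C_22 = (0.55)(0.95) − (-0.40)(-0.25) = 0.4225
  C_23 = −[(0.55)(-0.45) − (-0.15)(-0.25)] = 0.2850
  C_31 = (-0.15)(-0.40) − (-0.40)(0.80) = 0.3800
  C_32 = −[(0.55)(-0.40) − (-0.40)(-0.10)] = 0.2600
  C_33 = (0.55)(0.80) − (-0.15)(-0.10) = 0.4250
det(I−A) = Σ_j (I−A)_1j·C_1j = (0.55)(0.5800) + (-0.15)(0.1950) + (-0.40)(0.2450) = 0.19175
adj(I−A) = Cᵀ =
  [ 0.5800   0.3225   0.3800]
  [ 0.1950   0.4225   0.2600]
  [ 0.2450   0.2850   0.4250]
(I − A)⁻¹ = adj(I−A) / det(I−A) ≈
  [   3.0248     1.6819     1.9817]
  [   1.0169     2.2034     1.3559]
  [   1.2777     1.4863     2.2164]
x = (I − A)⁻¹ d = adj(I−A)·d / det(I−A), with det(I−A) = 0.19175:
  x_1 = (0.5800·170 + 0.3225·80 + 0.3800·30) / 0.19175 = 135.80 / 0.19175 ≈ 708.214
  x_2 = (0.1950·170 + 0.4225·80 + 0.2600·30) / 0.19175 = 74.75 / 0.19175 ≈ 389.831
  x_3 = (0.2450·170 + 0.2850·80 + 0.4250·30) / 0.19175 = 77.20 / 0.19175 ≈ 402.608

x_2 = 389.831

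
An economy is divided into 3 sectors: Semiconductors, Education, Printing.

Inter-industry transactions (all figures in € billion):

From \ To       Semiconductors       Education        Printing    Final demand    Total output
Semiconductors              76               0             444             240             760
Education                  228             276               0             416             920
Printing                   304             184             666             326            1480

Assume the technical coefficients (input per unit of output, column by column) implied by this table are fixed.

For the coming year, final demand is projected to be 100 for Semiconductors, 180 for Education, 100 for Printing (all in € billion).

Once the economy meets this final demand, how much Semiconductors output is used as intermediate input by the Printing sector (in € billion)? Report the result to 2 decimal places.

Technical coefficients a_ij = z_ij / X_j:
  a_11 = 76/760 = 0.10, a_21 = 228/760 = 0.30, a_31 = 304/760 = 0.40
  a_12 = 0/920 = 0.00, a_22 = 276/920 = 0.30, a_32 = 184/920 = 0.20
  a_13 = 444/1480 = 0.30, a_23 = 0/1480 = 0.00, a_33 = 666/1480 = 0.45
I − A =
  [   0.90     0.00    -0.30]
  [  -0.30     0.70     0.00]
  [  -0.40    -0.20     0.55]
Cofactors of I−A, C_ij = (−1)^(i+j)·(minor ij) (rows/columns in the sector order above):
  C_11 = (0.70)(0.55) − (0.00)(-0.20) = 0.3850
  C_12 = −[(-0.30)(0.55) − (0.00)(-0.40)] = 0.1650
  C_13 = (-0.30)(-0.20) − (0.70)(-0.40) = 0.3400
  C_21 = −[(0.00)(0.55) − (-0.30)(-0.20)] = 0.0600
  C_22 = (0.90)(0.55) − (-0.30)(-0.40) = 0.3750
  C_23 = −[(0.90)(-0.20) − (0.00)(-0.40)] = 0.1800
  C_31 = (0.00)(0.00) − (-0.30)(0.70) = 0.2100
  C_32 = −[(0.90)(0.00) − (-0.30)(-0.30)] = 0.0900
  C_33 = (0.90)(0.70) − (0.00)(-0.30) = 0.6300
det(I−A) = Σ_j (I−A)_1j·C_1j = (0.90)(0.3850) + (0.00)(0.1650) + (-0.30)(0.3400) = 0.2445
adj(I−A) = Cᵀ =
  [ 0.3850   0.0600   0.2100]
  [ 0.1650   0.3750   0.0900]
  [ 0.3400   0.1800   0.6300]
(I − A)⁻¹ = adj(I−A) / det(I−A) ≈
  [   1.5746     0.2454     0.8589]
  [   0.6748     1.5337     0.3681]
  [   1.3906     0.7362     2.5767]
First solve x = (I − A)⁻¹ d = adj(I−A)·d / det(I−A); in particular x_3 = (0.3400·100 + 0.1800·180 + 0.6300·100) / 0.2445 = 129.40 / 0.2445 ≈ 529.2434.
Intermediate flow from 1 to 3: z_13 = a_13 · x_3 = 0.30 × 129.40 / 0.2445 = 38.82 / 0.2445 ≈ 158.77.

z_13 = 158.77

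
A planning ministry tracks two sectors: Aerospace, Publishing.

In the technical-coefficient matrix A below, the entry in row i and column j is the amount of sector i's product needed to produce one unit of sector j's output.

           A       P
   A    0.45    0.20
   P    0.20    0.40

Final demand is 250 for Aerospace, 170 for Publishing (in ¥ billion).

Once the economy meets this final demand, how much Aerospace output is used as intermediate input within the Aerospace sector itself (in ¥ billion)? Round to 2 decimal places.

I − A =
  [   0.55    -0.20]
  [  -0.20     0.60]
det(I−A) = (0.55)(0.60) − (-0.20)(-0.20) = 0.2900
adj(I−A) = [[0.60, 0.20], [0.20, 0.55]]
(I − A)⁻¹ = adj(I−A) / det(I−A) ≈
  [   2.0690     0.6897]
  [   0.6897     1.8966]
First solve x = (I − A)⁻¹ d = adj(I−A)·d / det(I−A); in particular x_A = (0.60·250 + 0.20·170) / 0.2900 = 184.00 / 0.2900 ≈ 634.4828.
Intermediate flow from A to A: z_AA = a_AA · x_A = 0.45 × 184.00 / 0.2900 = 82.80 / 0.2900 ≈ 285.52.

z_AA = 285.52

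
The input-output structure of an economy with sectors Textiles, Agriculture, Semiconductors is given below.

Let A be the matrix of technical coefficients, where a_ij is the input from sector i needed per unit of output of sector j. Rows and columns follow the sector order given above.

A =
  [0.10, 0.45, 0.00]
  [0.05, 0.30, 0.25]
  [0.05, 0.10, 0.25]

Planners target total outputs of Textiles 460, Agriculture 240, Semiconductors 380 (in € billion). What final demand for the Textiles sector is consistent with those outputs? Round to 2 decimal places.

I − A =
  [   0.90    -0.45     0.00]
  [  -0.05     0.70    -0.25]
  [  -0.05    -0.10     0.75]
d = (I − A) x:
  d_T = (+0.90)·460 + (-0.45)·240 + (+0.00)·380 = 306.00
  d_A = (-0.05)·460 + (+0.70)·240 + (-0.25)·380 = 50.00
  d_S = (-0.05)·460 + (-0.10)·240 + (+0.75)·380 = 238.00

d_T = 306.00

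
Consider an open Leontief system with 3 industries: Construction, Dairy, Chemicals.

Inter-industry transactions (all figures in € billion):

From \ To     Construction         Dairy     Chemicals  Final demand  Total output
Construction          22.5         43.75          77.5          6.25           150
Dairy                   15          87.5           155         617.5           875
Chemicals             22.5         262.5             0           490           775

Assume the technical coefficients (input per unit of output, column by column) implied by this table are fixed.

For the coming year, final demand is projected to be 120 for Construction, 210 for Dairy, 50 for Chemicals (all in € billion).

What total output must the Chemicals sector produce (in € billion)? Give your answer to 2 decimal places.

Technical coefficients a_ij = z_ij / X_j:
  a_11 = 22.5/150 = 0.15, a_21 = 15/150 = 0.10, a_31 = 22.5/150 = 0.15
  a_12 = 43.75/875 = 0.05, a_22 = 87.5/875 = 0.10, a_32 = 262.5/875 = 0.30
  a_13 = 77.5/775 = 0.10, a_23 = 155/775 = 0.20, a_33 = 0/775 = 0.00
I − A =
  [   0.85    -0.05    -0.10]
  [  -0.10     0.90    -0.20]
  [  -0.15    -0.30     1.00]
Cofactors of I−A, C_ij = (−1)^(i+j)·(minor ij) (rows/columns in the sector order above):
  C_11 = (0.90)(1.00) − (-0.20)(-0.30) = 0.8400
  C_12 = −[(-0.10)(1.00) − (-0.20)(-0.15)] = 0.1300
  C_13 = (-0.10)(-0.30) − (0.90)(-0.15) = 0.1650
  C_21 = −[(-0.05)(1.00) − (-0.10)(-0.30)] = 0.0800
  C_22 = (0.85)(1.00) − (-0.10)(-0.15) = 0.8350
  C_23 = −[(0.85)(-0.30) − (-0.05)(-0.15)] = 0.2625
  C_31 = (-0.05)(-0.20) − (-0.10)(0.90) = 0.1000
  C_32 = −[(0.85)(-0.20) − (-0.10)(-0.10)] = 0.1800
  C_33 = (0.85)(0.90) − (-0.05)(-0.10) = 0.7600
det(I−A) = Σ_j (I−A)_1j·C_1j = (0.85)(0.8400) + (-0.05)(0.1300) + (-0.10)(0.1650) = 0.6910
adj(I−A) = Cᵀ =
  [ 0.8400   0.0800   0.1000]
  [ 0.1300   0.8350   0.1800]
  [ 0.1650   0.2625   0.7600]
(I − A)⁻¹ = adj(I−A) / det(I−A) ≈
  [   1.2156     0.1158     0.1447]
  [   0.1881     1.2084     0.2605]
  [   0.2388     0.3799     1.0999]
x = (I − A)⁻¹ d = adj(I−A)·d / det(I−A), with det(I−A) = 0.6910:
  x_1 = (0.8400·120 + 0.0800·210 + 0.1000·50) / 0.6910 = 122.60 / 0.6910 ≈ 177.42
  x_2 = (0.1300·120 + 0.8350·210 + 0.1800·50) / 0.6910 = 199.95 / 0.6910 ≈ 289.36
  x_3 = (0.1650·120 + 0.2625·210 + 0.7600·50) / 0.6910 = 112.925 / 0.6910 ≈ 163.42

x_3 = 163.42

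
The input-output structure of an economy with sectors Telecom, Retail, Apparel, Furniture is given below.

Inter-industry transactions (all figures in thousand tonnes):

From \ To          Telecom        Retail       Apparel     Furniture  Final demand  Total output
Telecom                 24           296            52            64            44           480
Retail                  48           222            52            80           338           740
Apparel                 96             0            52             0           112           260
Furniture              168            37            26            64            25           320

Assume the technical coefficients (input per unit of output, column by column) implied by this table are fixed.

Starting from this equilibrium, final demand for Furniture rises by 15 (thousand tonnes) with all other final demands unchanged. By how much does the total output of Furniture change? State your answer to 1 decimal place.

Technical coefficients a_ij = z_ij / X_j:
  a_TT = 24/480 = 0.05, a_RT = 48/480 = 0.10, a_AT = 96/480 = 0.20, a_FT = 168/480 = 0.35
  a_TR = 296/740 = 0.40, a_RR = 222/740 = 0.30, a_AR = 0/740 = 0.00, a_FR = 37/740 = 0.05
  a_TA = 52/260 = 0.20, a_RA = 52/260 = 0.20, a_AA = 52/260 = 0.20, a_FA = 26/260 = 0.10
  a_TF = 64/320 = 0.20, a_RF = 80/320 = 0.25, a_AF = 0/320 = 0.00, a_FF = 64/320 = 0.20
I − A =
  [   0.95    -0.40    -0.20    -0.20]
  [  -0.10     0.70    -0.20    -0.25]
  [  -0.20     0.00     0.80     0.00]
  [  -0.35    -0.05    -0.10     0.80]
Compute the cofactors C_ij = (−1)^(i+j)·(3×3 minor ij) of I−A; the adjugate is their transpose:
adj(I−A) = Cᵀ =
  [ 0.438000   0.264000   0.199500   0.192000]
  [ 0.171000   0.516000   0.197250   0.204000]
  [ 0.109500   0.066000   0.403125   0.048000]
  [ 0.216000   0.156000   0.150000   0.456000]
det(I−A) = Σ_j (I−A)_1j·C_1j = (0.95)(0.438000) + (-0.40)(0.171000) + (-0.20)(0.109500) + (-0.20)(0.216000) = 0.2826
(I − A)⁻¹ = adj(I−A) / det(I−A) ≈
  [   1.5499     0.9342     0.7059     0.6794]
  [   0.6051     1.8259     0.6980     0.7219]
  [   0.3875     0.2335     1.4265     0.1699]
  [   0.7643     0.5520     0.5308     1.6136]
Δx = (I − A)⁻¹ Δd with Δd having +15 in the Furniture component and 0 elsewhere.
So Δx_F = L_FF · (+15), where L_FF = adj(I−A)_FF / det(I−A) = 0.456000 / 0.2826.
Δx_F = 0.456000 × (+15) / 0.2826 = 6.84 / 0.2826 ≈ 24.2.

Δx_F = 24.2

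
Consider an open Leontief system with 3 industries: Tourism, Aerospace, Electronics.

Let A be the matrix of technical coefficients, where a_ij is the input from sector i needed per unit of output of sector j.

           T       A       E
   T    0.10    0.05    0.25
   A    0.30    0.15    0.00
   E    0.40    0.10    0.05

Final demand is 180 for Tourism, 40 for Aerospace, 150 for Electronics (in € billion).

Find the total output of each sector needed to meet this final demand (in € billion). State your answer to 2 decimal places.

x_T = 290.52, x_A = 149.60, x_E = 295.97

I − A =
  [   0.90    -0.05    -0.25]
  [  -0.30     0.85     0.00]
  [  -0.40    -0.10     0.95]
Cofactors of I−A, C_ij = (−1)^(i+j)·(minor ij) (rows/columns in the sector order above):
  C_11 = (0.85)(0.95) − (0.00)(-0.10) = 0.8075
  C_12 = −[(-0.30)(0.95) − (0.00)(-0.40)] = 0.2850
  C_13 = (-0.30)(-0.10) − (0.85)(-0.40) = 0.3700
  C_21 = −[(-0.05)(0.95) − (-0.25)(-0.10)] = 0.0725
  C_22 = (0.90)(0.95) − (-0.25)(-0.40) = 0.7550
  C_23 = −[(0.90)(-0.10) − (-0.05)(-0.40)] = 0.1100
  C_31 = (-0.05)(0.00) − (-0.25)(0.85) = 0.2125
  C_32 = −[(0.90)(0.00) − (-0.25)(-0.30)] = 0.0750
  C_33 = (0.90)(0.85) − (-0.05)(-0.30) = 0.7500
det(I−A) = Σ_j (I−A)_1j·C_1j = (0.90)(0.8075) + (-0.05)(0.2850) + (-0.25)(0.3700) = 0.6200
adj(I−A) = Cᵀ =
  [ 0.8075   0.0725   0.2125]
  [ 0.2850   0.7550   0.0750]
  [ 0.3700   0.1100   0.7500]
(I − A)⁻¹ = adj(I−A) / det(I−A) ≈
  [   1.3024     0.1169     0.3427]
  [   0.4597     1.2177     0.1210]
  [   0.5968     0.1774     1.2097]
x = (I − A)⁻¹ d = adj(I−A)·d / det(I−A), with det(I−A) = 0.6200:
  x_T = (0.8075·180 + 0.0725·40 + 0.2125·150) / 0.6200 = 180.125 / 0.6200 ≈ 290.52
  x_A = (0.2850·180 + 0.7550·40 + 0.0750·150) / 0.6200 = 92.75 / 0.6200 ≈ 149.60
  x_E = (0.3700·180 + 0.1100·40 + 0.7500·150) / 0.6200 = 183.50 / 0.6200 ≈ 295.97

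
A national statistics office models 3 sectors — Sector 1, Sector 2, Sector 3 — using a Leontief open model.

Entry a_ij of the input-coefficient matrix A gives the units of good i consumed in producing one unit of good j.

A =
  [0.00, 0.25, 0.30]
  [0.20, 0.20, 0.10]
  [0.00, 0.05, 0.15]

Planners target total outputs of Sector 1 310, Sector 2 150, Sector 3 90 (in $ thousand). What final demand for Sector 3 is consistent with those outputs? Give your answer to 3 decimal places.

d_3 = 69.000

I − A =
  [   1.00    -0.25    -0.30]
  [  -0.20     0.80    -0.10]
  [   0.00    -0.05     0.85]
d = (I − A) x:
  d_1 = (+1.00)·310 + (-0.25)·150 + (-0.30)·90 = 245.500
  d_2 = (-0.20)·310 + (+0.80)·150 + (-0.10)·90 = 49.000
  d_3 = (+0.00)·310 + (-0.05)·150 + (+0.85)·90 = 69.000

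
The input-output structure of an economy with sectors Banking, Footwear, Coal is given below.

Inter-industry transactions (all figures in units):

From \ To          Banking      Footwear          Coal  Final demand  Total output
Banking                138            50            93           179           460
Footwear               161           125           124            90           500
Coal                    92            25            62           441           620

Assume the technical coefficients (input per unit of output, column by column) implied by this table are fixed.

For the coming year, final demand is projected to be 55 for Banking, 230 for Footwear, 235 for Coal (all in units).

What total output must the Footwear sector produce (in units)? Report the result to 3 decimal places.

x_F = 500.803

Technical coefficients a_ij = z_ij / X_j:
  a_BB = 138/460 = 0.30, a_FB = 161/460 = 0.35, a_CB = 92/460 = 0.20
  a_BF = 50/500 = 0.10, a_FF = 125/500 = 0.25, a_CF = 25/500 = 0.05
  a_BC = 93/620 = 0.15, a_FC = 124/620 = 0.20, a_CC = 62/620 = 0.10
I − A =
  [   0.70    -0.10    -0.15]
  [  -0.35     0.75    -0.20]
  [  -0.20    -0.05     0.90]
Cofactors of I−A, C_ij = (−1)^(i+j)·(minor ij) (rows/columns in the sector order above):
  C_11 = (0.75)(0.90) − (-0.20)(-0.05) = 0.6650
  C_12 = −[(-0.35)(0.90) − (-0.20)(-0.20)] = 0.3550
  C_13 = (-0.35)(-0.05) − (0.75)(-0.20) = 0.1675
  C_21 = −[(-0.10)(0.90) − (-0.15)(-0.05)] = 0.0975
  C_22 = (0.70)(0.90) − (-0.15)(-0.20) = 0.6000
  C_23 = −[(0.70)(-0.05) − (-0.10)(-0.20)] = 0.0550
  C_31 = (-0.10)(-0.20) − (-0.15)(0.75) = 0.1325
  C_32 = −[(0.70)(-0.20) − (-0.15)(-0.35)] = 0.1925
  C_33 = (0.70)(0.75) − (-0.10)(-0.35) = 0.4900
det(I−A) = Σ_j (I−A)_1j·C_1j = (0.70)(0.6650) + (-0.10)(0.3550) + (-0.15)(0.1675) = 0.404875
adj(I−A) = Cᵀ =
  [ 0.6650   0.0975   0.1325]
  [ 0.3550   0.6000   0.1925]
  [ 0.1675   0.0550   0.4900]
(I − A)⁻¹ = adj(I−A) / det(I−A) ≈
  [   1.6425     0.2408     0.3273]
  [   0.8768     1.4819     0.4755]
  [   0.4137     0.1358     1.2103]
x = (I − A)⁻¹ d = adj(I−A)·d / det(I−A), with det(I−A) = 0.404875:
  x_B = (0.6650·55 + 0.0975·230 + 0.1325·235) / 0.404875 = 90.1375 / 0.404875 ≈ 222.630
  x_F = (0.3550·55 + 0.6000·230 + 0.1925·235) / 0.404875 = 202.7625 / 0.404875 ≈ 500.803
  x_C = (0.1675·55 + 0.0550·230 + 0.4900·235) / 0.404875 = 137.0125 / 0.404875 ≈ 338.407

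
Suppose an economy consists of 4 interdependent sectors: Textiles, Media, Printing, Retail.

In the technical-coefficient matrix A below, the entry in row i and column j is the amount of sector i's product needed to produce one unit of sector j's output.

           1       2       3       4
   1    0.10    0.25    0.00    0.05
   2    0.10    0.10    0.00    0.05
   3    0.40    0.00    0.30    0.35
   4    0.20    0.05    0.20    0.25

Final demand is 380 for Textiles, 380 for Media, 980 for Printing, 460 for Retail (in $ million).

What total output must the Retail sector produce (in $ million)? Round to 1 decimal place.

x_4 = 1505.6

I − A =
  [   0.90    -0.25     0.00    -0.05]
  [  -0.10     0.90     0.00    -0.05]
  [  -0.40     0.00     0.70    -0.35]
  [  -0.20    -0.05    -0.20     0.75]
Compute the cofactors C_ij = (−1)^(i+j)·(3×3 minor ij) of I−A; the adjugate is their transpose:
adj(I−A) = Cᵀ =
  [ 0.40775   0.11550   0.01150   0.04025]
  [ 0.05650   0.39850   0.01000   0.03500]
  [ 0.33375   0.10925   0.57475   0.29775]
  [ 0.20150   0.08650   0.15700   0.54950]
det(I−A) = Σ_j (I−A)_1j·C_1j = (0.90)(0.40775) + (-0.25)(0.05650) + (0.00)(0.33375) + (-0.05)(0.20150) = 0.342775
(I − A)⁻¹ = adj(I−A) / det(I−A) ≈
  [   1.1896     0.3370     0.0335     0.1174]
  [   0.1648     1.1626     0.0292     0.1021]
  [   0.9737     0.3187     1.6768     0.8686]
  [   0.5878     0.2524     0.4580     1.6031]
x = (I − A)⁻¹ d = adj(I−A)·d / det(I−A), with det(I−A) = 0.342775:
  x_1 = (0.40775·380 + 0.11550·380 + 0.01150·980 + 0.04025·460) / 0.342775 = 228.62 / 0.342775 ≈ 667.0
  x_2 = (0.05650·380 + 0.39850·380 + 0.01000·980 + 0.03500·460) / 0.342775 = 198.80 / 0.342775 ≈ 580.0
  x_3 = (0.33375·380 + 0.10925·380 + 0.57475·980 + 0.29775·460) / 0.342775 = 868.56 / 0.342775 ≈ 2533.9
  x_4 = (0.20150·380 + 0.08650·380 + 0.15700·980 + 0.54950·460) / 0.342775 = 516.07 / 0.342775 ≈ 1505.6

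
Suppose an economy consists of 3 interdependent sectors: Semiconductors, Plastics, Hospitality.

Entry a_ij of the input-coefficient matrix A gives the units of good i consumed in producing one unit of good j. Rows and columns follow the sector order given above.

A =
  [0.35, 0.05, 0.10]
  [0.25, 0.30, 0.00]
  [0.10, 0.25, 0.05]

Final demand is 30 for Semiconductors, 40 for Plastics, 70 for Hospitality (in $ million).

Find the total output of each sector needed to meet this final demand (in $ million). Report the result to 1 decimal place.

I − A =
  [   0.65    -0.05    -0.10]
  [  -0.25     0.70     0.00]
  [  -0.10    -0.25     0.95]
Cofactors of I−A, C_ij = (−1)^(i+j)·(minor ij) (rows/columns in the sector order above):
  C_11 = (0.70)(0.95) − (0.00)(-0.25) = 0.6650
  C_12 = −[(-0.25)(0.95) − (0.00)(-0.10)] = 0.2375
  C_13 = (-0.25)(-0.25) − (0.70)(-0.10) = 0.1325
  C_21 = −[(-0.05)(0.95) − (-0.10)(-0.25)] = 0.0725
  C_22 = (0.65)(0.95) − (-0.10)(-0.10) = 0.6075
  C_23 = −[(0.65)(-0.25) − (-0.05)(-0.10)] = 0.1675
  C_31 = (-0.05)(0.00) − (-0.10)(0.70) = 0.0700
  C_32 = −[(0.65)(0.00) − (-0.10)(-0.25)] = 0.0250
  C_33 = (0.65)(0.70) − (-0.05)(-0.25) = 0.4425
det(I−A) = Σ_j (I−A)_1j·C_1j = (0.65)(0.6650) + (-0.05)(0.2375) + (-0.10)(0.1325) = 0.407125
adj(I−A) = Cᵀ =
  [ 0.6650   0.0725   0.0700]
  [ 0.2375   0.6075   0.0250]
  [ 0.1325   0.1675   0.4425]
(I − A)⁻¹ = adj(I−A) / det(I−A) ≈
  [   1.6334     0.1781     0.1719]
  [   0.5834     1.4922     0.0614]
  [   0.3255     0.4114     1.0869]
x = (I − A)⁻¹ d = adj(I−A)·d / det(I−A), with det(I−A) = 0.407125:
  x_S = (0.6650·30 + 0.0725·40 + 0.0700·70) / 0.407125 = 27.75 / 0.407125 ≈ 68.2
  x_P = (0.2375·30 + 0.6075·40 + 0.0250·70) / 0.407125 = 33.175 / 0.407125 ≈ 81.5
  x_H = (0.1325·30 + 0.1675·40 + 0.4425·70) / 0.407125 = 41.65 / 0.407125 ≈ 102.3

x_S = 68.2, x_P = 81.5, x_H = 102.3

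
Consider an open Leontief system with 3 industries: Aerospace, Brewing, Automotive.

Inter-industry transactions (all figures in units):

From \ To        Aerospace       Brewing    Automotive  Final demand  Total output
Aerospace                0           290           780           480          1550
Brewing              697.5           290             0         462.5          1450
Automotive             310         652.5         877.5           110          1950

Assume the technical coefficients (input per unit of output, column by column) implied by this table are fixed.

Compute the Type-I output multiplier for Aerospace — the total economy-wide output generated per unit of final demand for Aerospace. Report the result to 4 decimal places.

Technical coefficients a_ij = z_ij / X_j:
  a_11 = 0/1550 = 0.00, a_21 = 697.5/1550 = 0.45, a_31 = 310/1550 = 0.20
  a_12 = 290/1450 = 0.20, a_22 = 290/1450 = 0.20, a_32 = 652.5/1450 = 0.45
  a_13 = 780/1950 = 0.40, a_23 = 0/1950 = 0.00, a_33 = 877.5/1950 = 0.45
I − A =
  [   1.00    -0.20    -0.40]
  [  -0.45     0.80     0.00]
  [  -0.20    -0.45     0.55]
Cofactors of I−A, C_ij = (−1)^(i+j)·(minor ij) (rows/columns in the sector order above):
  C_11 = (0.80)(0.55) − (0.00)(-0.45) = 0.4400
  C_12 = −[(-0.45)(0.55) − (0.00)(-0.20)] = 0.2475
  C_13 = (-0.45)(-0.45) − (0.80)(-0.20) = 0.3625
  C_21 = −[(-0.20)(0.55) − (-0.40)(-0.45)] = 0.2900
  C_22 = (1.00)(0.55) − (-0.40)(-0.20) = 0.4700
  C_23 = −[(1.00)(-0.45) − (-0.20)(-0.20)] = 0.4900
  C_31 = (-0.20)(0.00) − (-0.40)(0.80) = 0.3200
  C_32 = −[(1.00)(0.00) − (-0.40)(-0.45)] = 0.1800
  C_33 = (1.00)(0.80) − (-0.20)(-0.45) = 0.7100
det(I−A) = Σ_j (I−A)_1j·C_1j = (1.00)(0.4400) + (-0.20)(0.2475) + (-0.40)(0.3625) = 0.2455
adj(I−A) = Cᵀ =
  [ 0.4400   0.2900   0.3200]
  [ 0.2475   0.4700   0.1800]
  [ 0.3625   0.4900   0.7100]
(I − A)⁻¹ = adj(I−A) / det(I−A) ≈
  [   1.79226     1.18126     1.30346]
  [   1.00815     1.91446     0.73320]
  [   1.47658     1.99593     2.89206]
The output multiplier for sector j is the column-j sum of the Leontief inverse (I − A)⁻¹ = adj(I−A) / det(I−A).
Column 1 of adj(I−A): (0.4400, 0.2475, 0.3625); det(I−A) = 0.2455.
m_1 = (0.4400 + 0.2475 + 0.3625) / 0.2455 = 1.05 / 0.2455 ≈ 4.2770.

m_1 = 4.2770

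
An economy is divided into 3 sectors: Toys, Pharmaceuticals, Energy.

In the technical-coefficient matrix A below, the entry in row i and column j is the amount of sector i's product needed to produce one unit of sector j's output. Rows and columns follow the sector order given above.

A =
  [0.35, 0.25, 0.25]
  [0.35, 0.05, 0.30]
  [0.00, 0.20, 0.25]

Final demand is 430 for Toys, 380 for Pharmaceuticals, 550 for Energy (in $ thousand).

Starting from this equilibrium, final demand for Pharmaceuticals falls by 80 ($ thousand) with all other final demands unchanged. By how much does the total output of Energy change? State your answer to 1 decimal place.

I − A =
  [   0.65    -0.25    -0.25]
  [  -0.35     0.95    -0.30]
  [   0.00    -0.20     0.75]
Cofactors of I−A, C_ij = (−1)^(i+j)·(minor ij) (rows/columns in the sector order above):
  C_11 = (0.95)(0.75) − (-0.30)(-0.20) = 0.6525
  C_12 = −[(-0.35)(0.75) − (-0.30)(0.00)] = 0.2625
  C_13 = (-0.35)(-0.20) − (0.95)(0.00) = 0.0700
  C_21 = −[(-0.25)(0.75) − (-0.25)(-0.20)] = 0.2375
  C_22 = (0.65)(0.75) − (-0.25)(0.00) = 0.4875
  C_23 = −[(0.65)(-0.20) − (-0.25)(0.00)] = 0.1300
  C_31 = (-0.25)(-0.30) − (-0.25)(0.95) = 0.3125
  C_32 = −[(0.65)(-0.30) − (-0.25)(-0.35)] = 0.2825
  C_33 = (0.65)(0.95) − (-0.25)(-0.35) = 0.5300
det(I−A) = Σ_j (I−A)_1j·C_1j = (0.65)(0.6525) + (-0.25)(0.2625) + (-0.25)(0.0700) = 0.3410
adj(I−A) = Cᵀ =
  [ 0.6525   0.2375   0.3125]
  [ 0.2625   0.4875   0.2825]
  [ 0.0700   0.1300   0.5300]
(I − A)⁻¹ = adj(I−A) / det(I−A) ≈
  [   1.9135     0.6965     0.9164]
  [   0.7698     1.4296     0.8284]
  [   0.2053     0.3812     1.5543]
Δx = (I − A)⁻¹ Δd with Δd having -80 in the Pharmaceuticals component and 0 elsewhere.
So Δx_E = L_EP · (-80), where L_EP = adj(I−A)_EP / det(I−A) = 0.1300 / 0.3410.
Δx_E = 0.1300 × (-80) / 0.3410 = -10.40 / 0.3410 ≈ -30.5.

Δx_E = -30.5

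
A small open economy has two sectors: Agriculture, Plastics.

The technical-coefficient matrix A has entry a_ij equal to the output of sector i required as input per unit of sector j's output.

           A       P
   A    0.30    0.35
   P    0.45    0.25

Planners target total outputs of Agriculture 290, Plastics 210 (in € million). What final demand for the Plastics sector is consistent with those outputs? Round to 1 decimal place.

d_P = 27.0

I − A =
  [   0.70    -0.35]
  [  -0.45     0.75]
d = (I − A) x:
  d_A = (+0.70)·290 + (-0.35)·210 = 129.5
  d_P = (-0.45)·290 + (+0.75)·210 = 27.0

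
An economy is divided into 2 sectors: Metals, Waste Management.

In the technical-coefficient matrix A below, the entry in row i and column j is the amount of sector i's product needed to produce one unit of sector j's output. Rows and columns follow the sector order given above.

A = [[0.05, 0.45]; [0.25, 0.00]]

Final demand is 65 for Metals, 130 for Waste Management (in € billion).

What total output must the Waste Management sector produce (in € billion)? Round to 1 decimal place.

x_2 = 166.9

I − A =
  [   0.95    -0.45]
  [  -0.25     1.00]
det(I−A) = (0.95)(1.00) − (-0.45)(-0.25) = 0.8375
adj(I−A) = [[1.00, 0.45], [0.25, 0.95]]
(I − A)⁻¹ = adj(I−A) / det(I−A) ≈
  [   1.1940     0.5373]
  [   0.2985     1.1343]
x = (I − A)⁻¹ d = adj(I−A)·d / det(I−A), with det(I−A) = 0.8375:
  x_1 = (1.00·65 + 0.45·130) / 0.8375 = 123.50 / 0.8375 ≈ 147.5
  x_2 = (0.25·65 + 0.95·130) / 0.8375 = 139.75 / 0.8375 ≈ 166.9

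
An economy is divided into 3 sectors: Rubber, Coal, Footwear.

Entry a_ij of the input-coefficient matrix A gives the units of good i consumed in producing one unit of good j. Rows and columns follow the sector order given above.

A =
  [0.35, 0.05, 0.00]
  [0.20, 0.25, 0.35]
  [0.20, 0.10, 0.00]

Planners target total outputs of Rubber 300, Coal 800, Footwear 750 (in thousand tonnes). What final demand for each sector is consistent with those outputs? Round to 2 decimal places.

d_R = 155.00, d_C = 277.50, d_F = 610.00

I − A =
  [   0.65    -0.05     0.00]
  [  -0.20     0.75    -0.35]
  [  -0.20    -0.10     1.00]
d = (I − A) x:
  d_R = (+0.65)·300 + (-0.05)·800 + (+0.00)·750 = 155.00
  d_C = (-0.20)·300 + (+0.75)·800 + (-0.35)·750 = 277.50
  d_F = (-0.20)·300 + (-0.10)·800 + (+1.00)·750 = 610.00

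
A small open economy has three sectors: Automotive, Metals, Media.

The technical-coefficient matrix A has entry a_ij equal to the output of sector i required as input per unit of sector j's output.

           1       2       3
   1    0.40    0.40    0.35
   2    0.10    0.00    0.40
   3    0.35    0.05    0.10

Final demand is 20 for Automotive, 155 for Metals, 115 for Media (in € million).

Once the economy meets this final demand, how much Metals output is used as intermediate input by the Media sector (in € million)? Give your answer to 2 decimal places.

z_23 = 125.55

I − A =
  [   0.60    -0.40    -0.35]
  [  -0.10     1.00    -0.40]
  [  -0.35    -0.05     0.90]
Cofactors of I−A, C_ij = (−1)^(i+j)·(minor ij) (rows/columns in the sector order above):
  C_11 = (1.00)(0.90) − (-0.40)(-0.05) = 0.8800
  C_12 = −[(-0.10)(0.90) − (-0.40)(-0.35)] = 0.2300
  C_13 = (-0.10)(-0.05) − (1.00)(-0.35) = 0.3550
  C_21 = −[(-0.40)(0.90) − (-0.35)(-0.05)] = 0.3775
  C_22 = (0.60)(0.90) − (-0.35)(-0.35) = 0.4175
  C_23 = −[(0.60)(-0.05) − (-0.40)(-0.35)] = 0.1700
  C_31 = (-0.40)(-0.40) − (-0.35)(1.00) = 0.5100
  C_32 = −[(0.60)(-0.40) − (-0.35)(-0.10)] = 0.2750
  C_33 = (0.60)(1.00) − (-0.40)(-0.10) = 0.5600
det(I−A) = Σ_j (I−A)_1j·C_1j = (0.60)(0.8800) + (-0.40)(0.2300) + (-0.35)(0.3550) = 0.31175
adj(I−A) = Cᵀ =
  [ 0.8800   0.3775   0.5100]
  [ 0.2300   0.4175   0.2750]
  [ 0.3550   0.1700   0.5600]
(I − A)⁻¹ = adj(I−A) / det(I−A) ≈
  [   2.8228     1.2109     1.6359]
  [   0.7378     1.3392     0.8821]
  [   1.1387     0.5453     1.7963]
First solve x = (I − A)⁻¹ d = adj(I−A)·d / det(I−A); in particular x_3 = (0.3550·20 + 0.1700·155 + 0.5600·115) / 0.31175 = 97.85 / 0.31175 ≈ 313.8733.
Intermediate flow from 2 to 3: z_23 = a_23 · x_3 = 0.40 × 97.85 / 0.31175 = 39.14 / 0.31175 ≈ 125.55.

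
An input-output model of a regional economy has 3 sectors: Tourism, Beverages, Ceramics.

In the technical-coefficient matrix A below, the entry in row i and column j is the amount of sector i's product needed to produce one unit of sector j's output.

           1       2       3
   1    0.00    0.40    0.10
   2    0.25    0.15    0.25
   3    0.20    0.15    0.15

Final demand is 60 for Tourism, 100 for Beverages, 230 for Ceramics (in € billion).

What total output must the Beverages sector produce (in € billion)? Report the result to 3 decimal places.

I − A =
  [   1.00    -0.40    -0.10]
  [  -0.25     0.85    -0.25]
  [  -0.20    -0.15     0.85]
Cofactors of I−A, C_ij = (−1)^(i+j)·(minor ij) (rows/columns in the sector order above):
  C_11 = (0.85)(0.85) − (-0.25)(-0.15) = 0.6850
  C_12 = −[(-0.25)(0.85) − (-0.25)(-0.20)] = 0.2625
  C_13 = (-0.25)(-0.15) − (0.85)(-0.20) = 0.2075
  C_21 = −[(-0.40)(0.85) − (-0.10)(-0.15)] = 0.3550
  C_22 = (1.00)(0.85) − (-0.10)(-0.20) = 0.8300
  C_23 = −[(1.00)(-0.15) − (-0.40)(-0.20)] = 0.2300
  C_31 = (-0.40)(-0.25) − (-0.10)(0.85) = 0.1850
  C_32 = −[(1.00)(-0.25) − (-0.10)(-0.25)] = 0.2750
  C_33 = (1.00)(0.85) − (-0.40)(-0.25) = 0.7500
det(I−A) = Σ_j (I−A)_1j·C_1j = (1.00)(0.6850) + (-0.40)(0.2625) + (-0.10)(0.2075) = 0.55925
adj(I−A) = Cᵀ =
  [ 0.6850   0.3550   0.1850]
  [ 0.2625   0.8300   0.2750]
  [ 0.2075   0.2300   0.7500]
(I − A)⁻¹ = adj(I−A) / det(I−A) ≈
  [   1.2249     0.6348     0.3308]
  [   0.4694     1.4841     0.4917]
  [   0.3710     0.4113     1.3411]
x = (I − A)⁻¹ d = adj(I−A)·d / det(I−A), with det(I−A) = 0.55925:
  x_1 = (0.6850·60 + 0.3550·100 + 0.1850·230) / 0.55925 = 119.15 / 0.55925 ≈ 213.053
  x_2 = (0.2625·60 + 0.8300·100 + 0.2750·230) / 0.55925 = 162.00 / 0.55925 ≈ 289.674
  x_3 = (0.2075·60 + 0.2300·100 + 0.7500·230) / 0.55925 = 207.95 / 0.55925 ≈ 371.837

x_2 = 289.674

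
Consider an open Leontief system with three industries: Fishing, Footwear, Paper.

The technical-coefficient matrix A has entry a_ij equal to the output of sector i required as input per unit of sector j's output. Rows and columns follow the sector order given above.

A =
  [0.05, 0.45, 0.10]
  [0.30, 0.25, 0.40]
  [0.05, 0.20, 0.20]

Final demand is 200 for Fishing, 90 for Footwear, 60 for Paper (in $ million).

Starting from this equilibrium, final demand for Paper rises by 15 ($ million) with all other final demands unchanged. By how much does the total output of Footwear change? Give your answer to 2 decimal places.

Δx_2 = 16.75

I − A =
  [   0.95    -0.45    -0.10]
  [  -0.30     0.75    -0.40]
  [  -0.05    -0.20     0.80]
Cofactors of I−A, C_ij = (−1)^(i+j)·(minor ij) (rows/columns in the sector order above):
  C_11 = (0.75)(0.80) − (-0.40)(-0.20) = 0.5200
  C_12 = −[(-0.30)(0.80) − (-0.40)(-0.05)] = 0.2600
  C_13 = (-0.30)(-0.20) − (0.75)(-0.05) = 0.0975
  C_21 = −[(-0.45)(0.80) − (-0.10)(-0.20)] = 0.3800
  C_22 = (0.95)(0.80) − (-0.10)(-0.05) = 0.7550
  C_23 = −[(0.95)(-0.20) − (-0.45)(-0.05)] = 0.2125
  C_31 = (-0.45)(-0.40) − (-0.10)(0.75) = 0.2550
  C_32 = −[(0.95)(-0.40) − (-0.10)(-0.30)] = 0.4100
  C_33 = (0.95)(0.75) − (-0.45)(-0.30) = 0.5775
det(I−A) = Σ_j (I−A)_1j·C_1j = (0.95)(0.5200) + (-0.45)(0.2600) + (-0.10)(0.0975) = 0.36725
adj(I−A) = Cᵀ =
  [ 0.5200   0.3800   0.2550]
  [ 0.2600   0.7550   0.4100]
  [ 0.0975   0.2125   0.5775]
(I − A)⁻¹ = adj(I−A) / det(I−A) ≈
  [   1.4159     1.0347     0.6943]
  [   0.7080     2.0558     1.1164]
  [   0.2655     0.5786     1.5725]
Δx = (I − A)⁻¹ Δd with Δd having +15 in the Paper component and 0 elsewhere.
So Δx_2 = L_23 · (+15), where L_23 = adj(I−A)_23 / det(I−A) = 0.4100 / 0.36725.
Δx_2 = 0.4100 × (+15) / 0.36725 = 6.15 / 0.36725 ≈ 16.75.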